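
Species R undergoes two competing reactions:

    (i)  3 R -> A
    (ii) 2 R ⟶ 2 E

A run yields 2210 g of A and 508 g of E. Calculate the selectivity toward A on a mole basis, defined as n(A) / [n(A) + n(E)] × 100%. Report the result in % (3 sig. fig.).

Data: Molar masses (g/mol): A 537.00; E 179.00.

59.2 %

n(A) = 2210 / 537.00 = 4.115 mol
n(E) = 508 / 179.00 = 2.838 mol
selectivity = 4.115/(4.115+2.838) × 100 = 59.18 %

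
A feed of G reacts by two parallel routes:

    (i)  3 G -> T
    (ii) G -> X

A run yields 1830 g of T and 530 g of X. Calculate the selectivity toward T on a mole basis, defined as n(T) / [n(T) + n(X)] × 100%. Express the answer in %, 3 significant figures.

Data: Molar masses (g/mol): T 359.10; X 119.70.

53.5 %

n(T) = 1830 / 359.10 = 5.096 mol
n(X) = 530 / 119.70 = 4.428 mol
selectivity = 5.096/(5.096+4.428) × 100 = 53.51 %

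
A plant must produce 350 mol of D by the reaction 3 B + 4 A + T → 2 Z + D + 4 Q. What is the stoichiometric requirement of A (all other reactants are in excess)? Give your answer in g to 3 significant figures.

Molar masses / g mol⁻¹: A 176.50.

n(D) = 350.0 mol
n(A) = (4/1) × 350.0 = 1400 mol
mass = 1400 × 176.50 = 247100 g

247000 g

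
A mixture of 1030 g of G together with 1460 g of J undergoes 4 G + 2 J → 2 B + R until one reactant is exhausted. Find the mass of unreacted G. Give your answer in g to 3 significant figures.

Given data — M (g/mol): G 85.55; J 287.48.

n(G) = 1030 / 85.55 = 12.04 mol
n(J) = 1460 / 287.48 = 5.079 mol
n/ν → G: 3.010, J: 2.540; J is limiting.
G consumed = (4/2) × 5.079 = 10.16 mol
G remaining = 12.04 − 10.16 = 1.880 mol
mass = 1.880 × 85.55 = 160.8 g

161 g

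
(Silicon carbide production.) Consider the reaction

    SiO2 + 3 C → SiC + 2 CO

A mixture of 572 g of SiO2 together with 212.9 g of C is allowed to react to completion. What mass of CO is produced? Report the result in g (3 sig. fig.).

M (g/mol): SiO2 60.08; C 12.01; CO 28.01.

n(SiO2) = 572.0 / 60.08 = 9.521 mol
n(C) = 212.9 / 12.01 = 17.73 mol
n/ν → SiO2: 9.521, C: 5.910; C is limiting.
n(CO) = (2/3) × 17.73 = 11.82 mol
mass = 11.82 × 28.01 = 331.1 g

331 g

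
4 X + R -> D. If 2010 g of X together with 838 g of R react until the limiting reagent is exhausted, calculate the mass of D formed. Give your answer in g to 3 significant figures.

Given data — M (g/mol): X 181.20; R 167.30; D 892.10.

n(X) = 2010 / 181.20 = 11.09 mol
n(R) = 838.0 / 167.30 = 5.009 mol
n/ν → X: 2.773, R: 5.009; X is limiting.
n(D) = (1/4) × 11.09 = 2.773 mol
mass = 2.773 × 892.10 = 2474 g

2470 g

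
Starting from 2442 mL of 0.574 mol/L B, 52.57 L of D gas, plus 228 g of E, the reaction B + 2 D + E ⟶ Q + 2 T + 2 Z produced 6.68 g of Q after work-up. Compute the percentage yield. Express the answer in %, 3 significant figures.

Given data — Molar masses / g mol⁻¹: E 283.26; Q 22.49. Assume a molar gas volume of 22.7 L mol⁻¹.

n(B) = 0.574 × 2442/1000 = 1.402 mol
n(D) = 52.57 / 22.7 = 2.316 mol
n(E) = 228.0 / 283.26 = 0.8049 mol
n/ν for B = 1.402/1 = 1.402
n/ν for D = 2.316/2 = 1.158
n/ν for E = 0.8049/1 = 0.8049
Smallest n/ν is E → limiting reagent.
theoretical n(Q) = (1/1) × 0.8049 = 0.8049 mol → 18.10 g
% yield = 6.68 / 18.10 × 100 = 36.91 %

36.9 %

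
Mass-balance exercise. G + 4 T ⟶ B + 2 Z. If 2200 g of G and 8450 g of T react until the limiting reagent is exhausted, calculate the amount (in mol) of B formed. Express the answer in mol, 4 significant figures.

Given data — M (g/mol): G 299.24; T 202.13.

7.352 mol

n(G) = 2200 / 299.24 = 7.352 mol
n(T) = 8450 / 202.13 = 41.80 mol
n/ν → G: 7.352, T: 10.45; G is limiting.
n(B) = (1/1) × 7.352 = 7.352 mol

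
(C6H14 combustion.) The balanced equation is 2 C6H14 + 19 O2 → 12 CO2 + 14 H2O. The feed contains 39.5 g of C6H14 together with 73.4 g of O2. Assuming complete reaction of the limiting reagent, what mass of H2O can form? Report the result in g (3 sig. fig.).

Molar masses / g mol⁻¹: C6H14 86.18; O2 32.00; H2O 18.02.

n(C6H14) = 39.50 / 86.18 = 0.4583 mol
n(O2) = 73.40 / 32.00 = 2.294 mol
n/ν for C6H14 = 0.4583/2 = 0.2292
n/ν for O2 = 2.294/19 = 0.1207
Smallest n/ν is O2 → limiting reagent.
n(H2O) = (14/19) × 2.294 = 1.690 mol
mass = 1.690 × 18.02 = 30.45 g

30.5 g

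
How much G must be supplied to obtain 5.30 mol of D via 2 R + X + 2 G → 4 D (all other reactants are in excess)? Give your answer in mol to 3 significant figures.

n(D) = 5.300 mol
n(G) = (2/4) × 5.300 = 2.650 mol

2.65 mol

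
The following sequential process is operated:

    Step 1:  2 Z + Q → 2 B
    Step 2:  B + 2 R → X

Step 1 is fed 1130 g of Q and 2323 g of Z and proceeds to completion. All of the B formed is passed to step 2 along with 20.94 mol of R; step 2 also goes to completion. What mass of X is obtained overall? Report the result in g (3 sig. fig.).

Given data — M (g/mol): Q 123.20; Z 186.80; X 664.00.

6950 g

Step 1:
n(Q) = 1130 / 123.20 = 9.172 mol
n(Z) = 2323 / 186.80 = 12.44 mol
n/ν for Q = 9.172/1 = 9.172
n/ν for Z = 12.44/2 = 6.220
Smallest n/ν is Z → limiting reagent.
n(B) produced = (2/2) × 12.44 = 12.44 mol
Step 2:
n(B) available = 12.44 mol
n(R) = 20.94 mol
n/ν for B = 12.44/1 = 12.44
n/ν for R = 20.94/2 = 10.47
Smallest n/ν is R → limiting reagent.
n(X) = (1/2) × 20.94 = 10.47 mol
mass = 10.47 × 664.00 = 6952 g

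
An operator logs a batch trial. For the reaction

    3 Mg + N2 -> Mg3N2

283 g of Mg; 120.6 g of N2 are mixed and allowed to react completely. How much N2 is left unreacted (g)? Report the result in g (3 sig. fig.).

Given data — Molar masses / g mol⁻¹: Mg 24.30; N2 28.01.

11.9 g

n(Mg) = 283.0 / 24.30 = 11.65 mol
n(N2) = 120.6 / 28.01 = 4.306 mol
n/ν for Mg = 11.65/3 = 3.883
n/ν for N2 = 4.306/1 = 4.306
Smallest n/ν is Mg → limiting reagent.
N2 consumed = (1/3) × 11.65 = 3.883 mol
N2 remaining = 4.306 − 3.883 = 0.4230 mol
mass = 0.4230 × 28.01 = 11.85 g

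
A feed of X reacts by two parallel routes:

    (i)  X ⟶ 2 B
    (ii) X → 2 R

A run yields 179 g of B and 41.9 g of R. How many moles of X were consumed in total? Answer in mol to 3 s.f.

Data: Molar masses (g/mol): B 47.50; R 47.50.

2.33 mol

n(B) = 179 / 47.50 = 3.768 mol
n(R) = 41.9 / 47.50 = 0.8821 mol
n(X) via (i) = (1/2)×3.768 = 1.884 mol
n(X) via (ii) = (1/2)×0.8821 = 0.4411 mol
total n(X) = 1.884 + 0.4411 = 2.325 mol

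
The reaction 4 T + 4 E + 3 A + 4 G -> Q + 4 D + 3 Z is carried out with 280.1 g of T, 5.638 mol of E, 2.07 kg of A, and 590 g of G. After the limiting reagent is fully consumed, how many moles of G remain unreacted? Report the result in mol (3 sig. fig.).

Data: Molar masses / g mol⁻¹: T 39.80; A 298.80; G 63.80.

3.61 mol

n(T) = 280.1 / 39.80 = 7.038 mol
n(E) = 5.638 mol
n(A) = 2.070×1000 / 298.80 = 6.928 mol
n(G) = 590.0 / 63.80 = 9.248 mol
n/ν → T: 1.760, E: 1.410, A: 2.309, G: 2.312; E is limiting.
G consumed = (4/4) × 5.638 = 5.638 mol
G remaining = 9.248 − 5.638 = 3.610 mol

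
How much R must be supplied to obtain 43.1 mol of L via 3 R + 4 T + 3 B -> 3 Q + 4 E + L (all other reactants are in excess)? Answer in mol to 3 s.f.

n(L) = 43.10 mol
n(R) = (3/1) × 43.10 = 129.3 mol

129 mol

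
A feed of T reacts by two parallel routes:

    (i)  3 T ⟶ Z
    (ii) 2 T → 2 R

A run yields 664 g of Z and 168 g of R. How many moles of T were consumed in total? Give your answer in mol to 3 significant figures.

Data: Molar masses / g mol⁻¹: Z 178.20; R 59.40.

14.0 mol

n(Z) = 664 / 178.20 = 3.726 mol
n(R) = 168 / 59.40 = 2.828 mol
n(T) via (i) = (3/1)×3.726 = 11.18 mol
n(T) via (ii) = (2/2)×2.828 = 2.828 mol
total n(T) = 11.18 + 2.828 = 14.01 mol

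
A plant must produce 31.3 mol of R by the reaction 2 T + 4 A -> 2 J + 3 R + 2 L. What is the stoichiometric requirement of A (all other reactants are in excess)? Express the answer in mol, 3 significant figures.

n(R) = 31.30 mol
n(A) = (4/3) × 31.30 = 41.73 mol

41.7 mol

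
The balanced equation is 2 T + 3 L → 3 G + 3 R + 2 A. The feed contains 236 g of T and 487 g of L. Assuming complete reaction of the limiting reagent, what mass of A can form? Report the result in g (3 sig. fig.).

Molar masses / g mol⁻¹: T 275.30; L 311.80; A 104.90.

n(T) = 236.0 / 275.30 = 0.8572 mol
n(L) = 487.0 / 311.80 = 1.562 mol
n/ν → T: 0.4286, L: 0.5207; T is limiting.
n(A) = (2/2) × 0.8572 = 0.8572 mol
mass = 0.8572 × 104.90 = 89.92 g

89.9 g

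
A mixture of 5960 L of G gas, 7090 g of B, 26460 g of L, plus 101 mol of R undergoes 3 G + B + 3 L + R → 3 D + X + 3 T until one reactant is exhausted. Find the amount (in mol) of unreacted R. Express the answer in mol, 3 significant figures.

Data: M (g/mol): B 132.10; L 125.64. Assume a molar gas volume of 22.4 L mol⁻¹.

47.3 mol

n(G) = 5960 / 22.4 = 266.1 mol
n(B) = 7090 / 132.10 = 53.67 mol
n(L) = 26460 / 125.64 = 210.6 mol
n(R) = 101.0 mol
n/ν for G = 266.1/3 = 88.70
n/ν for B = 53.67/1 = 53.67
n/ν for L = 210.6/3 = 70.20
n/ν for R = 101.0/1 = 101.0
Smallest n/ν is B → limiting reagent.
R consumed = (1/1) × 53.67 = 53.67 mol
R remaining = 101.0 − 53.67 = 47.33 mol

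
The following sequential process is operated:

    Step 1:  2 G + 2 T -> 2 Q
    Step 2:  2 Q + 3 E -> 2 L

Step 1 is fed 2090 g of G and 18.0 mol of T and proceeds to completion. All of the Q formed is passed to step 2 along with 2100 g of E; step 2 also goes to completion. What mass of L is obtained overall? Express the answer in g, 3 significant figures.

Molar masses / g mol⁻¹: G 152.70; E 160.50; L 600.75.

5240 g

Step 1:
n(G) = 2090 / 152.70 = 13.69 mol
n(T) = 18.00 mol
n/ν for G = 13.69/2 = 6.845
n/ν for T = 18.00/2 = 9.000
Smallest n/ν is G → limiting reagent.
n(Q) produced = (2/2) × 13.69 = 13.69 mol
Step 2:
n(Q) available = 13.69 mol
n(E) = 2100 / 160.50 = 13.08 mol
n/ν for Q = 13.69/2 = 6.845
n/ν for E = 13.08/3 = 4.360
Smallest n/ν is E → limiting reagent.
n(L) = (2/3) × 13.08 = 8.720 mol
mass = 8.720 × 600.75 = 5239 g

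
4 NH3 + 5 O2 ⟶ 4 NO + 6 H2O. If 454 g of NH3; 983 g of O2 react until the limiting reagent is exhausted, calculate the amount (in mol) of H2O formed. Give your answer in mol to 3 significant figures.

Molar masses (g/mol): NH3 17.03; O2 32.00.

36.9 mol

n(NH3) = 454.0 / 17.03 = 26.66 mol
n(O2) = 983.0 / 32.00 = 30.72 mol
n/ν for NH3 = 26.66/4 = 6.665
n/ν for O2 = 30.72/5 = 6.144
Smallest n/ν is O2 → limiting reagent.
n(H2O) = (6/5) × 30.72 = 36.86 mol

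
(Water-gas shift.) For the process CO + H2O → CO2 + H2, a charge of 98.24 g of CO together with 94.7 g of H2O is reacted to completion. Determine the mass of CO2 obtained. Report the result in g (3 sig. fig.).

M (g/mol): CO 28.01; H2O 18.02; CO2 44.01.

154 g

n(CO) = 98.24 / 28.01 = 3.507 mol
n(H2O) = 94.70 / 18.02 = 5.255 mol
n/ν for CO = 3.507/1 = 3.507
n/ν for H2O = 5.255/1 = 5.255
Smallest n/ν is CO → limiting reagent.
n(CO2) = (1/1) × 3.507 = 3.507 mol
mass = 3.507 × 44.01 = 154.3 g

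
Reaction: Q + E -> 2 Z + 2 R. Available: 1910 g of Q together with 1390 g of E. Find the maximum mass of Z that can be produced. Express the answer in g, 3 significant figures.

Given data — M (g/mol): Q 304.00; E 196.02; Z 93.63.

1180 g

n(Q) = 1910 / 304.00 = 6.283 mol
n(E) = 1390 / 196.02 = 7.091 mol
n/ν → Q: 6.283, E: 7.091; Q is limiting.
n(Z) = (2/1) × 6.283 = 12.57 mol
mass = 12.57 × 93.63 = 1177 g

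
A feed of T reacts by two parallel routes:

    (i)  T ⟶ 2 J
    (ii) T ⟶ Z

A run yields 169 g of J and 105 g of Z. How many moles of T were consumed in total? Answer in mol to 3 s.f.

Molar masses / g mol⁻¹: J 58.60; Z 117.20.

n(J) = 169 / 58.60 = 2.884 mol
n(Z) = 105 / 117.20 = 0.8959 mol
n(T) via (i) = (1/2)×2.884 = 1.442 mol
n(T) via (ii) = (1/1)×0.8959 = 0.8959 mol
total n(T) = 1.442 + 0.8959 = 2.338 mol

2.34 mol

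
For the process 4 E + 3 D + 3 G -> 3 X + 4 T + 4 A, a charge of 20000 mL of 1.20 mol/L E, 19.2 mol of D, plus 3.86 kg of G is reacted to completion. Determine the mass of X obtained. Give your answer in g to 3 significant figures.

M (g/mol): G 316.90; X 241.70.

n(E) = 1.20 × 20000/1000 = 24.00 mol
n(D) = 19.20 mol
n(G) = 3.860×1000 / 316.90 = 12.18 mol
n/ν for E = 24.00/4 = 6.000
n/ν for D = 19.20/3 = 6.400
n/ν for G = 12.18/3 = 4.060
Smallest n/ν is G → limiting reagent.
n(X) = (3/3) × 12.18 = 12.18 mol
mass = 12.18 × 241.70 = 2944 g

2940 g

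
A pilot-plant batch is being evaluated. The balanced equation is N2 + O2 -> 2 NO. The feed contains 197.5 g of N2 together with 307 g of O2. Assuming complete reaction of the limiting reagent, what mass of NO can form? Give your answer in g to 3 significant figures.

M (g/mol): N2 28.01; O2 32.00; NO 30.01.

n(N2) = 197.5 / 28.01 = 7.051 mol
n(O2) = 307.0 / 32.00 = 9.594 mol
n/ν for N2 = 7.051/1 = 7.051
n/ν for O2 = 9.594/1 = 9.594
Smallest n/ν is N2 → limiting reagent.
n(NO) = (2/1) × 7.051 = 14.10 mol
mass = 14.10 × 30.01 = 423.1 g

423 g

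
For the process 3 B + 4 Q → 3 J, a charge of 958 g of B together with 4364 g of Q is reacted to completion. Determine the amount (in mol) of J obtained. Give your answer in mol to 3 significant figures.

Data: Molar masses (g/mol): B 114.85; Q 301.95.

n(B) = 958.0 / 114.85 = 8.341 mol
n(Q) = 4364 / 301.95 = 14.45 mol
n/ν for B = 8.341/3 = 2.780
n/ν for Q = 14.45/4 = 3.613
Smallest n/ν is B → limiting reagent.
n(J) = (3/3) × 8.341 = 8.341 mol

8.34 mol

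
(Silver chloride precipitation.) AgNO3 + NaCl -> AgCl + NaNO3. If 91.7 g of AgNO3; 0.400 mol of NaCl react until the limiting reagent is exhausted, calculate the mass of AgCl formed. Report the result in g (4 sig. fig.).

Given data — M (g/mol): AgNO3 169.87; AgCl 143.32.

n(AgNO3) = 91.70 / 169.87 = 0.5398 mol
n(NaCl) = 0.4000 mol
n/ν for AgNO3 = 0.5398/1 = 0.5398
n/ν for NaCl = 0.4000/1 = 0.4000
Smallest n/ν is NaCl → limiting reagent.
n(AgCl) = (1/1) × 0.4000 = 0.4000 mol
mass = 0.4000 × 143.32 = 57.33 g

57.33 g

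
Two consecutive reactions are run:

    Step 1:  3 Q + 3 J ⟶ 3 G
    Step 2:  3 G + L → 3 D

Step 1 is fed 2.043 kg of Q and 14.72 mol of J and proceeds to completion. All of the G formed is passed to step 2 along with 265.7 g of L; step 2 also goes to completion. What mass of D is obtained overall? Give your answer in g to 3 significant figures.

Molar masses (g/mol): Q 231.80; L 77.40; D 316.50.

Step 1:
n(Q) = 2.043×1000 / 231.80 = 8.814 mol
n(J) = 14.72 mol
n/ν for Q = 8.814/3 = 2.938
n/ν for J = 14.72/3 = 4.907
Smallest n/ν is Q → limiting reagent.
n(G) produced = (3/3) × 8.814 = 8.814 mol
Step 2:
n(G) available = 8.814 mol
n(L) = 265.7 / 77.40 = 3.433 mol
n/ν for G = 8.814/3 = 2.938
n/ν for L = 3.433/1 = 3.433
Smallest n/ν is G → limiting reagent.
n(D) = (3/3) × 8.814 = 8.814 mol
mass = 8.814 × 316.50 = 2790 g

2790 g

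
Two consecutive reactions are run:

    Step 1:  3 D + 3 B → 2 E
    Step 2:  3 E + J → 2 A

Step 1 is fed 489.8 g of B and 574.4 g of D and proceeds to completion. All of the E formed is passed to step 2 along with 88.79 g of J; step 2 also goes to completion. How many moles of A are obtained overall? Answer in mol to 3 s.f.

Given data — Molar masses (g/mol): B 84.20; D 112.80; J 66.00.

2.26 mol

Step 1:
n(B) = 489.8 / 84.20 = 5.817 mol
n(D) = 574.4 / 112.80 = 5.092 mol
n/ν for B = 5.817/3 = 1.939
n/ν for D = 5.092/3 = 1.697
Smallest n/ν is D → limiting reagent.
n(E) produced = (2/3) × 5.092 = 3.395 mol
Step 2:
n(E) available = 3.395 mol
n(J) = 88.79 / 66.00 = 1.345 mol
n/ν for E = 3.395/3 = 1.132
n/ν for J = 1.345/1 = 1.345
Smallest n/ν is E → limiting reagent.
n(A) = (2/3) × 3.395 = 2.263 mol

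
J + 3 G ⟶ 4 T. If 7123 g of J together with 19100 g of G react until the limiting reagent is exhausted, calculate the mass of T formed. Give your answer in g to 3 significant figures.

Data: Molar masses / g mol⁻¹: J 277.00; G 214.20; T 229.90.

23600 g

n(J) = 7123 / 277.00 = 25.71 mol
n(G) = 19100 / 214.20 = 89.17 mol
n/ν → J: 25.71, G: 29.72; J is limiting.
n(T) = (4/1) × 25.71 = 102.8 mol
mass = 102.8 × 229.90 = 23630 g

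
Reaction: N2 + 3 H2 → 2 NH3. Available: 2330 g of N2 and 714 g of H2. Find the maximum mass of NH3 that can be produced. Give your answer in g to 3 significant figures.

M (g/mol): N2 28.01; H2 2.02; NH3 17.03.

n(N2) = 2330 / 28.01 = 83.18 mol
n(H2) = 714.0 / 2.02 = 353.5 mol
n/ν for N2 = 83.18/1 = 83.18
n/ν for H2 = 353.5/3 = 117.8
Smallest n/ν is N2 → limiting reagent.
n(NH3) = (2/1) × 83.18 = 166.4 mol
mass = 166.4 × 17.03 = 2834 g

2830 g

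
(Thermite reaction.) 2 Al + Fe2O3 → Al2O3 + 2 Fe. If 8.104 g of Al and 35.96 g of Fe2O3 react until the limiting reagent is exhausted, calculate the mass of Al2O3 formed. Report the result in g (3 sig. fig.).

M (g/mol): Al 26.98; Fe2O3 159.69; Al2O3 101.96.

15.3 g

n(Al) = 8.104 / 26.98 = 0.3004 mol
n(Fe2O3) = 35.96 / 159.69 = 0.2252 mol
n/ν for Al = 0.3004/2 = 0.1502
n/ν for Fe2O3 = 0.2252/1 = 0.2252
Smallest n/ν is Al → limiting reagent.
n(Al2O3) = (1/2) × 0.3004 = 0.1502 mol
mass = 0.1502 × 101.96 = 15.31 g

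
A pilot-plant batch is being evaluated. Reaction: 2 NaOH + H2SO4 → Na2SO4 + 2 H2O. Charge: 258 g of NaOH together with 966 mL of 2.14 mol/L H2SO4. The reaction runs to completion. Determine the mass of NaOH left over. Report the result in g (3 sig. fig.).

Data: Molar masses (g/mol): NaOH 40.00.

92.6 g

n(NaOH) = 258.0 / 40.00 = 6.450 mol
n(H2SO4) = 2.14 × 966.0/1000 = 2.067 mol
n/ν → NaOH: 3.225, H2SO4: 2.067; H2SO4 is limiting.
NaOH consumed = (2/1) × 2.067 = 4.134 mol
NaOH remaining = 6.450 − 4.134 = 2.316 mol
mass = 2.316 × 40.00 = 92.64 g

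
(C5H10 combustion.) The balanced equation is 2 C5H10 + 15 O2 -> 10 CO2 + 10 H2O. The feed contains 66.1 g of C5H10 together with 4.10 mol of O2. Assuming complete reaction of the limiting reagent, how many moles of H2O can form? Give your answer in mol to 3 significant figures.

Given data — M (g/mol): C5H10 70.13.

2.73 mol

n(C5H10) = 66.10 / 70.13 = 0.9425 mol
n(O2) = 4.100 mol
n/ν → C5H10: 0.4713, O2: 0.2733; O2 is limiting.
n(H2O) = (10/15) × 4.100 = 2.733 mol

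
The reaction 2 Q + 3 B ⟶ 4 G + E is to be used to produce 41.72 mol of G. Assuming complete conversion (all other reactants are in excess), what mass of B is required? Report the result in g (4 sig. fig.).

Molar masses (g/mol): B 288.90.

9040 g

n(G) = 41.72 mol
n(B) = (3/4) × 41.72 = 31.29 mol
mass = 31.29 × 288.90 = 9040 g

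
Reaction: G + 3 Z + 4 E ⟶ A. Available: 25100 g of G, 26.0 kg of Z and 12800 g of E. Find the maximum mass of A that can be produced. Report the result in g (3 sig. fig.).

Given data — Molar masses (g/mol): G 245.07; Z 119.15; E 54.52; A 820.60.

n(G) = 25100 / 245.07 = 102.4 mol
n(Z) = 26.00×1000 / 119.15 = 218.2 mol
n(E) = 12800 / 54.52 = 234.8 mol
n/ν for G = 102.4/1 = 102.4
n/ν for Z = 218.2/3 = 72.73
n/ν for E = 234.8/4 = 58.70
Smallest n/ν is E → limiting reagent.
n(A) = (1/4) × 234.8 = 58.70 mol
mass = 58.70 × 820.60 = 48170 g

48200 g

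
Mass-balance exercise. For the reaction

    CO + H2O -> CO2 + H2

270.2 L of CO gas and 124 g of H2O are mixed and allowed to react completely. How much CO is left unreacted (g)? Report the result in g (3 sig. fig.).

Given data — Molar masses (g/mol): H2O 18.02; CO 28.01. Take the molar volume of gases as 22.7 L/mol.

n(CO) = 270.2 / 22.7 = 11.90 mol
n(H2O) = 124.0 / 18.02 = 6.881 mol
n/ν for CO = 11.90/1 = 11.90
n/ν for H2O = 6.881/1 = 6.881
Smallest n/ν is H2O → limiting reagent.
CO consumed = (1/1) × 6.881 = 6.881 mol
CO remaining = 11.90 − 6.881 = 5.019 mol
mass = 5.019 × 28.01 = 140.6 g

141 g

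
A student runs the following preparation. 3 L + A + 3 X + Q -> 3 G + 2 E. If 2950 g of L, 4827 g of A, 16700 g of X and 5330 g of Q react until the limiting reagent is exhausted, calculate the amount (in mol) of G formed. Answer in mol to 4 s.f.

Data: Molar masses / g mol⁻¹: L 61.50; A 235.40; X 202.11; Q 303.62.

n(L) = 2950 / 61.50 = 47.97 mol
n(A) = 4827 / 235.40 = 20.51 mol
n(X) = 16700 / 202.11 = 82.63 mol
n(Q) = 5330 / 303.62 = 17.55 mol
n/ν → L: 15.99, A: 20.51, X: 27.54, Q: 17.55; L is limiting.
n(G) = (3/3) × 47.97 = 47.97 mol

47.97 mol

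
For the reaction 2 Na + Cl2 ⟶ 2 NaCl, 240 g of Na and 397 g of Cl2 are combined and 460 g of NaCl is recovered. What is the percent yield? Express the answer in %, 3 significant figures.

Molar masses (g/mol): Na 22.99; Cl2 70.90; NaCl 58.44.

75.4 %

n(Na) = 240.0 / 22.99 = 10.44 mol
n(Cl2) = 397.0 / 70.90 = 5.599 mol
n/ν for Na = 10.44/2 = 5.220
n/ν for Cl2 = 5.599/1 = 5.599
Smallest n/ν is Na → limiting reagent.
theoretical n(NaCl) = (2/2) × 10.44 = 10.44 mol → 610.1 g
% yield = 460 / 610.1 × 100 = 75.40 %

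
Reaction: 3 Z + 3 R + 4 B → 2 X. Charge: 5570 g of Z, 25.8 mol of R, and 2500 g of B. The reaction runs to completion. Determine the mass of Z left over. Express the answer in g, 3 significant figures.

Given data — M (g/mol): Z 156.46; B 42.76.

n(Z) = 5570 / 156.46 = 35.60 mol
n(R) = 25.80 mol
n(B) = 2500 / 42.76 = 58.47 mol
n/ν for Z = 35.60/3 = 11.87
n/ν for R = 25.80/3 = 8.600
n/ν for B = 58.47/4 = 14.62
Smallest n/ν is R → limiting reagent.
Z consumed = (3/3) × 25.80 = 25.80 mol
Z remaining = 35.60 − 25.80 = 9.800 mol
mass = 9.800 × 156.46 = 1533 g

1530 g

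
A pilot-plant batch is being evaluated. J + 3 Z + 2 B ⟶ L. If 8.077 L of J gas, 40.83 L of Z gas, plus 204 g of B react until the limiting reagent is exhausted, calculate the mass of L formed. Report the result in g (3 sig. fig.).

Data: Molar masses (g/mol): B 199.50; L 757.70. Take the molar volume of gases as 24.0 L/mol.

n(J) = 8.077 / 24.0 = 0.3365 mol
n(Z) = 40.83 / 24.0 = 1.701 mol
n(B) = 204.0 / 199.50 = 1.023 mol
n/ν for J = 0.3365/1 = 0.3365
n/ν for Z = 1.701/3 = 0.5670
n/ν for B = 1.023/2 = 0.5115
Smallest n/ν is J → limiting reagent.
n(L) = (1/1) × 0.3365 = 0.3365 mol
mass = 0.3365 × 757.70 = 255.0 g

255 g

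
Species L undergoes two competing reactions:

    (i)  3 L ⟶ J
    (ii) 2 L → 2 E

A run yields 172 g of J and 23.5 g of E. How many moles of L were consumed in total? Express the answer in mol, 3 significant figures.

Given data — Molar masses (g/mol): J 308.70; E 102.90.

n(J) = 172 / 308.70 = 0.5572 mol
n(E) = 23.5 / 102.90 = 0.2284 mol
n(L) via (i) = (3/1)×0.5572 = 1.672 mol
n(L) via (ii) = (2/2)×0.2284 = 0.2284 mol
total n(L) = 1.672 + 0.2284 = 1.900 mol

1.90 mol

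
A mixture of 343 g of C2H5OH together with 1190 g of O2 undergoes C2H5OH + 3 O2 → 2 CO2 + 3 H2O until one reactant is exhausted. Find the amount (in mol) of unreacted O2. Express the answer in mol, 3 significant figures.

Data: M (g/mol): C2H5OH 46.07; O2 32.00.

14.9 mol

n(C2H5OH) = 343.0 / 46.07 = 7.445 mol
n(O2) = 1190 / 32.00 = 37.19 mol
n/ν → C2H5OH: 7.445, O2: 12.40; C2H5OH is limiting.
O2 consumed = (3/1) × 7.445 = 22.34 mol
O2 remaining = 37.19 − 22.34 = 14.85 mol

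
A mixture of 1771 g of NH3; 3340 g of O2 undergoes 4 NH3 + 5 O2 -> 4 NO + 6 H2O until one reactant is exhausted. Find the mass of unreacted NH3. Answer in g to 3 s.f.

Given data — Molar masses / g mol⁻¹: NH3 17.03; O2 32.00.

349 g

n(NH3) = 1771 / 17.03 = 104.0 mol
n(O2) = 3340 / 32.00 = 104.4 mol
n/ν → NH3: 26.00, O2: 20.88; O2 is limiting.
NH3 consumed = (4/5) × 104.4 = 83.52 mol
NH3 remaining = 104.0 − 83.52 = 20.48 mol
mass = 20.48 × 17.03 = 348.8 g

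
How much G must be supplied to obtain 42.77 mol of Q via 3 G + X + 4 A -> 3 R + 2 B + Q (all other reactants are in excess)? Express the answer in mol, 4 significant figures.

n(Q) = 42.77 mol
n(G) = (3/1) × 42.77 = 128.3 mol

128.3 mol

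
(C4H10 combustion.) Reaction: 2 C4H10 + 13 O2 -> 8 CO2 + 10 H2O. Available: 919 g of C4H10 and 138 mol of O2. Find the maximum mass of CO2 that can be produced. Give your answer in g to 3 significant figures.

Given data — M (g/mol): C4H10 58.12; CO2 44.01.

2780 g

n(C4H10) = 919.0 / 58.12 = 15.81 mol
n(O2) = 138.0 mol
n/ν → C4H10: 7.905, O2: 10.62; C4H10 is limiting.
n(CO2) = (8/2) × 15.81 = 63.24 mol
mass = 63.24 × 44.01 = 2783 g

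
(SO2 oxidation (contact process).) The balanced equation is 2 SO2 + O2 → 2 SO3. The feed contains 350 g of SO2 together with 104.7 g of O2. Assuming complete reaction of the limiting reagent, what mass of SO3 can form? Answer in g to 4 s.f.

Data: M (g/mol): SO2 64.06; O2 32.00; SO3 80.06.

n(SO2) = 350.0 / 64.06 = 5.464 mol
n(O2) = 104.7 / 32.00 = 3.272 mol
n/ν → SO2: 2.732, O2: 3.272; SO2 is limiting.
n(SO3) = (2/2) × 5.464 = 5.464 mol
mass = 5.464 × 80.06 = 437.4 g

437.4 g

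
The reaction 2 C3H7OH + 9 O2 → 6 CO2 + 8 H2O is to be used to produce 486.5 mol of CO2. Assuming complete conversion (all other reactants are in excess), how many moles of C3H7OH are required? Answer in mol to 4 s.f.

n(CO2) = 486.5 mol
n(C3H7OH) = (2/6) × 486.5 = 162.2 mol

162.2 mol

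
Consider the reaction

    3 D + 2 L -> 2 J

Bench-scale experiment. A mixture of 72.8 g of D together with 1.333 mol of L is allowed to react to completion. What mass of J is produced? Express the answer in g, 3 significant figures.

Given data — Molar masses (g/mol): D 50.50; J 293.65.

282 g

n(D) = 72.80 / 50.50 = 1.442 mol
n(L) = 1.333 mol
n/ν for D = 1.442/3 = 0.4807
n/ν for L = 1.333/2 = 0.6665
Smallest n/ν is D → limiting reagent.
n(J) = (2/3) × 1.442 = 0.9613 mol
mass = 0.9613 × 293.65 = 282.3 g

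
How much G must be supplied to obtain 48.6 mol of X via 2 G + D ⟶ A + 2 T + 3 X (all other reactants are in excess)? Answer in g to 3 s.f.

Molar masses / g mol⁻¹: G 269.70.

8740 g

n(X) = 48.60 mol
n(G) = (2/3) × 48.60 = 32.40 mol
mass = 32.40 × 269.70 = 8738 g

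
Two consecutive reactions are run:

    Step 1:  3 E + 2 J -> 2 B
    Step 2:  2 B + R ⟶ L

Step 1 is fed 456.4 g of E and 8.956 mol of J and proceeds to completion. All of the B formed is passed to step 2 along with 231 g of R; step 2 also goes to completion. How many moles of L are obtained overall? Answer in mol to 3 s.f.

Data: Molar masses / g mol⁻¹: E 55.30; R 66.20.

Step 1:
n(E) = 456.4 / 55.30 = 8.253 mol
n(J) = 8.956 mol
n/ν → E: 2.751, J: 4.478; E is limiting.
n(B) produced = (2/3) × 8.253 = 5.502 mol
Step 2:
n(B) available = 5.502 mol
n(R) = 231.0 / 66.20 = 3.489 mol
n/ν → B: 2.751, R: 3.489; B is limiting.
n(L) = (1/2) × 5.502 = 2.751 mol

2.75 mol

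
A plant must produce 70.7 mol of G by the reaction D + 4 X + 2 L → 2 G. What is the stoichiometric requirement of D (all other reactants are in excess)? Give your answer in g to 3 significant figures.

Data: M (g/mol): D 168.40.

n(G) = 70.70 mol
n(D) = (1/2) × 70.70 = 35.35 mol
mass = 35.35 × 168.40 = 5953 g

5950 g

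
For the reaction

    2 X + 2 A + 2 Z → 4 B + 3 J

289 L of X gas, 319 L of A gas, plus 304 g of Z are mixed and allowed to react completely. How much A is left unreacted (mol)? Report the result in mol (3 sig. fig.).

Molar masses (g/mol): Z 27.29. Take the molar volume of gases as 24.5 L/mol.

1.88 mol

n(X) = 289.0 / 24.5 = 11.80 mol
n(A) = 319.0 / 24.5 = 13.02 mol
n(Z) = 304.0 / 27.29 = 11.14 mol
n/ν for X = 11.80/2 = 5.900
n/ν for A = 13.02/2 = 6.510
n/ν for Z = 11.14/2 = 5.570
Smallest n/ν is Z → limiting reagent.
A consumed = (2/2) × 11.14 = 11.14 mol
A remaining = 13.02 − 11.14 = 1.880 mol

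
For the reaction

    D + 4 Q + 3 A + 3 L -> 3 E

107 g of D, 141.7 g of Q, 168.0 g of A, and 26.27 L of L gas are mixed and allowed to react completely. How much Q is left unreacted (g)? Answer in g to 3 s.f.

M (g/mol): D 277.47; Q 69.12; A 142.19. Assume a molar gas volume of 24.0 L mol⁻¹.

40.8 g

n(D) = 107.0 / 277.47 = 0.3856 mol
n(Q) = 141.7 / 69.12 = 2.050 mol
n(A) = 168.0 / 142.19 = 1.182 mol
n(L) = 26.27 / 24.0 = 1.095 mol
n/ν for D = 0.3856/1 = 0.3856
n/ν for Q = 2.050/4 = 0.5125
n/ν for A = 1.182/3 = 0.3940
n/ν for L = 1.095/3 = 0.3650
Smallest n/ν is L → limiting reagent.
Q consumed = (4/3) × 1.095 = 1.460 mol
Q remaining = 2.050 − 1.460 = 0.5900 mol
mass = 0.5900 × 69.12 = 40.78 g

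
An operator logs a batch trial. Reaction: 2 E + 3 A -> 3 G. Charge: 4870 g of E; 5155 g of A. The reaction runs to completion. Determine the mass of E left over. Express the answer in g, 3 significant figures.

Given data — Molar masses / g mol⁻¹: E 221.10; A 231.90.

n(E) = 4870 / 221.10 = 22.03 mol
n(A) = 5155 / 231.90 = 22.23 mol
n/ν → E: 11.02, A: 7.410; A is limiting.
E consumed = (2/3) × 22.23 = 14.82 mol
E remaining = 22.03 − 14.82 = 7.210 mol
mass = 7.210 × 221.10 = 1594 g

1590 g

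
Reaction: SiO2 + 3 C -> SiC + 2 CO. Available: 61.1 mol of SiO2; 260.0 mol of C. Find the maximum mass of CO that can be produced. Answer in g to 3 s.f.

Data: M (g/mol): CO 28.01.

n(SiO2) = 61.10 mol
n(C) = 260.0 mol
n/ν for SiO2 = 61.10/1 = 61.10
n/ν for C = 260.0/3 = 86.67
Smallest n/ν is SiO2 → limiting reagent.
n(CO) = (2/1) × 61.10 = 122.2 mol
mass = 122.2 × 28.01 = 3423 g

3420 g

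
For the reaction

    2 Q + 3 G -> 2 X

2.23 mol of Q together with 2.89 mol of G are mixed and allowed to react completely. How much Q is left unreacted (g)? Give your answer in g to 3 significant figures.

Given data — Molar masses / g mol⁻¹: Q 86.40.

n(Q) = 2.230 mol
n(G) = 2.890 mol
n/ν for Q = 2.230/2 = 1.115
n/ν for G = 2.890/3 = 0.9633
Smallest n/ν is G → limiting reagent.
Q consumed = (2/3) × 2.890 = 1.927 mol
Q remaining = 2.230 − 1.927 = 0.3030 mol
mass = 0.3030 × 86.40 = 26.18 g

26.2 g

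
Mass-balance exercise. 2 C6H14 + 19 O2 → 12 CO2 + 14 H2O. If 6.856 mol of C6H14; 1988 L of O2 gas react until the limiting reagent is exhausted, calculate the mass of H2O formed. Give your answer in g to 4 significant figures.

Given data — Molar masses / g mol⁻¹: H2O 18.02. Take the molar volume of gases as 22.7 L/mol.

n(C6H14) = 6.856 mol
n(O2) = 1988 / 22.7 = 87.58 mol
n/ν for C6H14 = 6.856/2 = 3.428
n/ν for O2 = 87.58/19 = 4.609
Smallest n/ν is C6H14 → limiting reagent.
n(H2O) = (14/2) × 6.856 = 47.99 mol
mass = 47.99 × 18.02 = 864.8 g

864.8 g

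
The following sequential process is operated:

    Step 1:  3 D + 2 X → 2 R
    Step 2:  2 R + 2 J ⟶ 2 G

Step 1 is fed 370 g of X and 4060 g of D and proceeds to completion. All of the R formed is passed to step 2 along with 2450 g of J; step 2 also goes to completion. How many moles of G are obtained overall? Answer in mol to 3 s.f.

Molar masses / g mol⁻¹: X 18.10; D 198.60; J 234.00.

10.5 mol

Step 1:
n(X) = 370.0 / 18.10 = 20.44 mol
n(D) = 4060 / 198.60 = 20.44 mol
n/ν for X = 20.44/2 = 10.22
n/ν for D = 20.44/3 = 6.813
Smallest n/ν is D → limiting reagent.
n(R) produced = (2/3) × 20.44 = 13.63 mol
Step 2:
n(R) available = 13.63 mol
n(J) = 2450 / 234.00 = 10.47 mol
n/ν for R = 13.63/2 = 6.815
n/ν for J = 10.47/2 = 5.235
Smallest n/ν is J → limiting reagent.
n(G) = (2/2) × 10.47 = 10.47 mol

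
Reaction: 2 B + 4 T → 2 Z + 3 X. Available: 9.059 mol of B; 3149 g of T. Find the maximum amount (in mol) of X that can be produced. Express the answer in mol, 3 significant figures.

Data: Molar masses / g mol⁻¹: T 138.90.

n(B) = 9.059 mol
n(T) = 3149 / 138.90 = 22.67 mol
n/ν for B = 9.059/2 = 4.530
n/ν for T = 22.67/4 = 5.668
Smallest n/ν is B → limiting reagent.
n(X) = (3/2) × 9.059 = 13.59 mol

13.6 mol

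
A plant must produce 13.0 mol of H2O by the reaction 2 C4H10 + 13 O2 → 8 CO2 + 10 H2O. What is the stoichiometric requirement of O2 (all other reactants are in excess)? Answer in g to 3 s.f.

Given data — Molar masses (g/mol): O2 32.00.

n(H2O) = 13.00 mol
n(O2) = (13/10) × 13.00 = 16.90 mol
mass = 16.90 × 32.00 = 540.8 g

541 g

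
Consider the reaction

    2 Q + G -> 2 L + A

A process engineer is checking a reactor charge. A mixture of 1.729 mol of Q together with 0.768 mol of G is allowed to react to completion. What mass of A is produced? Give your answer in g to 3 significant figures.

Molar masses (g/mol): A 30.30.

23.3 g

n(Q) = 1.729 mol
n(G) = 0.7680 mol
n/ν → Q: 0.8645, G: 0.7680; G is limiting.
n(A) = (1/1) × 0.7680 = 0.7680 mol
mass = 0.7680 × 30.30 = 23.27 g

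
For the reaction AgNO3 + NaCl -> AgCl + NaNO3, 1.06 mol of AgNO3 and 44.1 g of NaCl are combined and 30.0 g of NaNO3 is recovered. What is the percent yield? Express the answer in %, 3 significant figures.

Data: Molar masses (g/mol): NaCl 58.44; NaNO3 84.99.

46.8 %

n(AgNO3) = 1.060 mol
n(NaCl) = 44.10 / 58.44 = 0.7546 mol
n/ν for AgNO3 = 1.060/1 = 1.060
n/ν for NaCl = 0.7546/1 = 0.7546
Smallest n/ν is NaCl → limiting reagent.
theoretical n(NaNO3) = (1/1) × 0.7546 = 0.7546 mol → 64.13 g
% yield = 30.0 / 64.13 × 100 = 46.78 %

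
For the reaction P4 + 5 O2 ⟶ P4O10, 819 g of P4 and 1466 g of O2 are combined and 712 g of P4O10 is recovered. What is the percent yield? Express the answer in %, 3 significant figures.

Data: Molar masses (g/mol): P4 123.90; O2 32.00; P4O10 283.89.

n(P4) = 819.0 / 123.90 = 6.610 mol
n(O2) = 1466 / 32.00 = 45.81 mol
n/ν for P4 = 6.610/1 = 6.610
n/ν for O2 = 45.81/5 = 9.162
Smallest n/ν is P4 → limiting reagent.
theoretical n(P4O10) = (1/1) × 6.610 = 6.610 mol → 1877 g
% yield = 712 / 1877 × 100 = 37.93 %

37.9 %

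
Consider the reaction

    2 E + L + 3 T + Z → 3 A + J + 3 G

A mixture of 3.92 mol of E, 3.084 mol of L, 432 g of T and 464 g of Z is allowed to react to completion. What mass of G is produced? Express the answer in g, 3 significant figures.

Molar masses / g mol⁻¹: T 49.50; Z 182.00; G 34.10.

201 g

n(E) = 3.920 mol
n(L) = 3.084 mol
n(T) = 432.0 / 49.50 = 8.727 mol
n(Z) = 464.0 / 182.00 = 2.549 mol
n/ν → E: 1.960, L: 3.084, T: 2.909, Z: 2.549; E is limiting.
n(G) = (3/2) × 3.920 = 5.880 mol
mass = 5.880 × 34.10 = 200.5 g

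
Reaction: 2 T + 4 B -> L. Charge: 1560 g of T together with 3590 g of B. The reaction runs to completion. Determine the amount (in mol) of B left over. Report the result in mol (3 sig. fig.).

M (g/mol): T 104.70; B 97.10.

7.17 mol

n(T) = 1560 / 104.70 = 14.90 mol
n(B) = 3590 / 97.10 = 36.97 mol
n/ν for T = 14.90/2 = 7.450
n/ν for B = 36.97/4 = 9.243
Smallest n/ν is T → limiting reagent.
B consumed = (4/2) × 14.90 = 29.80 mol
B remaining = 36.97 − 29.80 = 7.170 mol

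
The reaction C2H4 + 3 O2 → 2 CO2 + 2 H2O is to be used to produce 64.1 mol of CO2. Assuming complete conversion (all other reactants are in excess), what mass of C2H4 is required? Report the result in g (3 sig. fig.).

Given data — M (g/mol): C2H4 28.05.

899 g

n(CO2) = 64.10 mol
n(C2H4) = (1/2) × 64.10 = 32.05 mol
mass = 32.05 × 28.05 = 899.0 g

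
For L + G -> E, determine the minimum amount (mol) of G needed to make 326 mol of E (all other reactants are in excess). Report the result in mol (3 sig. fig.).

n(E) = 326.0 mol
n(G) = (1/1) × 326.0 = 326.0 mol

326 mol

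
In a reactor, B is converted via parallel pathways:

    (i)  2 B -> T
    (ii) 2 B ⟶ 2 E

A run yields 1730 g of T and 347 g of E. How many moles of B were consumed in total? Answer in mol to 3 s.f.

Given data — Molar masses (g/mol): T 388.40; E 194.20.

10.7 mol

n(T) = 1730 / 388.40 = 4.454 mol
n(E) = 347 / 194.20 = 1.787 mol
n(B) via (i) = (2/1)×4.454 = 8.908 mol
n(B) via (ii) = (2/2)×1.787 = 1.787 mol
total n(B) = 8.908 + 1.787 = 10.70 mol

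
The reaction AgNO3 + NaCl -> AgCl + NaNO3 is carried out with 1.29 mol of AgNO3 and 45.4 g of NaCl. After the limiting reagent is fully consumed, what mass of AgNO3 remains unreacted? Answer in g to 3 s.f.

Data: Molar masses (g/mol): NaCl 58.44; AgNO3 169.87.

87.2 g

n(AgNO3) = 1.290 mol
n(NaCl) = 45.40 / 58.44 = 0.7769 mol
n/ν for AgNO3 = 1.290/1 = 1.290
n/ν for NaCl = 0.7769/1 = 0.7769
Smallest n/ν is NaCl → limiting reagent.
AgNO3 consumed = (1/1) × 0.7769 = 0.7769 mol
AgNO3 remaining = 1.290 − 0.7769 = 0.5131 mol
mass = 0.5131 × 169.87 = 87.16 g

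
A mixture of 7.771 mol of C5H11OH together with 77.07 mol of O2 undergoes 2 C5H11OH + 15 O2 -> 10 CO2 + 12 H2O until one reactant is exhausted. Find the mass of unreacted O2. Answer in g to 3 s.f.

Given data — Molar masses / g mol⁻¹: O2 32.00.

n(C5H11OH) = 7.771 mol
n(O2) = 77.07 mol
n/ν for C5H11OH = 7.771/2 = 3.886
n/ν for O2 = 77.07/15 = 5.138
Smallest n/ν is C5H11OH → limiting reagent.
O2 consumed = (15/2) × 7.771 = 58.28 mol
O2 remaining = 77.07 − 58.28 = 18.79 mol
mass = 18.79 × 32.00 = 601.3 g

601 g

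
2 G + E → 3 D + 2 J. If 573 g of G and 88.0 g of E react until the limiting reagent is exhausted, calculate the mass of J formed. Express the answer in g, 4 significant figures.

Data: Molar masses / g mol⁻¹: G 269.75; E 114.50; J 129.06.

n(G) = 573.0 / 269.75 = 2.124 mol
n(E) = 88.00 / 114.50 = 0.7686 mol
n/ν for G = 2.124/2 = 1.062
n/ν for E = 0.7686/1 = 0.7686
Smallest n/ν is E → limiting reagent.
n(J) = (2/1) × 0.7686 = 1.537 mol
mass = 1.537 × 129.06 = 198.4 g

198.4 g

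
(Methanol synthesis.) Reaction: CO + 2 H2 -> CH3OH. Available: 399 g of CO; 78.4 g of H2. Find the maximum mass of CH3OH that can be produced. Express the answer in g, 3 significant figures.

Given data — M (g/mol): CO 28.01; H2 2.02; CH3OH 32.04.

n(CO) = 399.0 / 28.01 = 14.24 mol
n(H2) = 78.40 / 2.02 = 38.81 mol
n/ν for CO = 14.24/1 = 14.24
n/ν for H2 = 38.81/2 = 19.41
Smallest n/ν is CO → limiting reagent.
n(CH3OH) = (1/1) × 14.24 = 14.24 mol
mass = 14.24 × 32.04 = 456.2 g

456 g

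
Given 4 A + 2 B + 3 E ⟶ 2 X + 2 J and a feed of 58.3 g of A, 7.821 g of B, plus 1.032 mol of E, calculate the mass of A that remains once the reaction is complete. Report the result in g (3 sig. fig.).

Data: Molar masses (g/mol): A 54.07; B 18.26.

n(A) = 58.30 / 54.07 = 1.078 mol
n(B) = 7.821 / 18.26 = 0.4283 mol
n(E) = 1.032 mol
n/ν → A: 0.2695, B: 0.2142, E: 0.3440; B is limiting.
A consumed = (4/2) × 0.4283 = 0.8566 mol
A remaining = 1.078 − 0.8566 = 0.2214 mol
mass = 0.2214 × 54.07 = 11.97 g

12.0 g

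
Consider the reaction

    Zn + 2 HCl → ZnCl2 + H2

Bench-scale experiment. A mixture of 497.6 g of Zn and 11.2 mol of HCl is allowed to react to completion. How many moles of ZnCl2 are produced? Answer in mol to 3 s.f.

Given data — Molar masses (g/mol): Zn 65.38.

5.60 mol

n(Zn) = 497.6 / 65.38 = 7.611 mol
n(HCl) = 11.20 mol
n/ν for Zn = 7.611/1 = 7.611
n/ν for HCl = 11.20/2 = 5.600
Smallest n/ν is HCl → limiting reagent.
n(ZnCl2) = (1/2) × 11.20 = 5.600 mol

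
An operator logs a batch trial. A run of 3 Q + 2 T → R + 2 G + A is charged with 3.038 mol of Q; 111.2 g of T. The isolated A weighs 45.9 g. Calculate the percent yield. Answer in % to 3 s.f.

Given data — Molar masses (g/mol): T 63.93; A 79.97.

n(Q) = 3.038 mol
n(T) = 111.2 / 63.93 = 1.739 mol
n/ν for Q = 3.038/3 = 1.013
n/ν for T = 1.739/2 = 0.8695
Smallest n/ν is T → limiting reagent.
theoretical n(A) = (1/2) × 1.739 = 0.8695 mol → 69.53 g
% yield = 45.9 / 69.53 × 100 = 66.01 %

66.0 %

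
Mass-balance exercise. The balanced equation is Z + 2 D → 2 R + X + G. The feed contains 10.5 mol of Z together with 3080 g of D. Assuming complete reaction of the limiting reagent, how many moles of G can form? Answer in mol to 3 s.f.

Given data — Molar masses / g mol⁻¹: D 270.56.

n(Z) = 10.50 mol
n(D) = 3080 / 270.56 = 11.38 mol
n/ν for Z = 10.50/1 = 10.50
n/ν for D = 11.38/2 = 5.690
Smallest n/ν is D → limiting reagent.
n(G) = (1/2) × 11.38 = 5.690 mol

5.69 mol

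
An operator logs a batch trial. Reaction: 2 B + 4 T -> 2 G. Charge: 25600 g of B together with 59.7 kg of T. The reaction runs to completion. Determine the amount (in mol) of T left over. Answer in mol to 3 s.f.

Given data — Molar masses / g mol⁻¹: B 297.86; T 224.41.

94.1 mol

n(B) = 25600 / 297.86 = 85.95 mol
n(T) = 59.70×1000 / 224.41 = 266.0 mol
n/ν → B: 42.98, T: 66.50; B is limiting.
T consumed = (4/2) × 85.95 = 171.9 mol
T remaining = 266.0 − 171.9 = 94.10 mol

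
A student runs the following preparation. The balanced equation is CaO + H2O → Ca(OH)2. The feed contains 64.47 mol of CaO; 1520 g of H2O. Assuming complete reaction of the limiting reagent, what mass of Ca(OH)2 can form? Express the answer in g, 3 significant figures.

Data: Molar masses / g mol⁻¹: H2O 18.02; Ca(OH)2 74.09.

4780 g

n(CaO) = 64.47 mol
n(H2O) = 1520 / 18.02 = 84.35 mol
n/ν for CaO = 64.47/1 = 64.47
n/ν for H2O = 84.35/1 = 84.35
Smallest n/ν is CaO → limiting reagent.
n(Ca(OH)2) = (1/1) × 64.47 = 64.47 mol
mass = 64.47 × 74.09 = 4777 g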